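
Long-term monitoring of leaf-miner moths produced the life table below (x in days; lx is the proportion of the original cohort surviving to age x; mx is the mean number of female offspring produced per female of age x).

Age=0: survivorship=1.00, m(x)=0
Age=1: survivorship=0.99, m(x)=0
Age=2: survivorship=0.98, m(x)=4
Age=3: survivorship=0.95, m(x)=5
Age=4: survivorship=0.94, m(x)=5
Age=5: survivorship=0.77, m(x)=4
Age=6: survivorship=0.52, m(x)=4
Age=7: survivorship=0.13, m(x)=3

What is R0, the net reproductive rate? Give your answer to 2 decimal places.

18.92

lx·mx by age: 0, 0, 3.92, 4.75, 4.7, 3.08, 2.08, 0.39
R0 = Σ lx·mx = 18.92 → 18.92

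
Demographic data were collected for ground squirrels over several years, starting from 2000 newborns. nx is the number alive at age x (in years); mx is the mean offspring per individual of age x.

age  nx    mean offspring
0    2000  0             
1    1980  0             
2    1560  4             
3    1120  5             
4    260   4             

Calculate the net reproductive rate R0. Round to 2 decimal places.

6.44

lx = nx/n0 = nx/2000: 1, 0.99, 0.78, 0.56, 0.13
lx·mx by age: 0, 0, 3.12, 2.8, 0.52
R0 = Σ lx·mx = 6.44 → 6.44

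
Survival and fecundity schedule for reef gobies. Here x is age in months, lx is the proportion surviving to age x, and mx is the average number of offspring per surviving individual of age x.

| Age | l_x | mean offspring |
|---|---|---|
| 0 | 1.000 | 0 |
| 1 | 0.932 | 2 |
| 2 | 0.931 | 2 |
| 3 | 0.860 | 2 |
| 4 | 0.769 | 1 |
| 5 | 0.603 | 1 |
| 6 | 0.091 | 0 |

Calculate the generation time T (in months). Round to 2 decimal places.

2.47

lx·mx: 0, 1.864, 1.862, 1.72, 0.769, 0.603, 0 → R0 = 6.818
x·lx·mx: 0, 1.864, 3.724, 5.16, 3.076, 3.015, 0 → Σ = 16.839
T = 16.839 / 6.818 = 2.469786… → 2.47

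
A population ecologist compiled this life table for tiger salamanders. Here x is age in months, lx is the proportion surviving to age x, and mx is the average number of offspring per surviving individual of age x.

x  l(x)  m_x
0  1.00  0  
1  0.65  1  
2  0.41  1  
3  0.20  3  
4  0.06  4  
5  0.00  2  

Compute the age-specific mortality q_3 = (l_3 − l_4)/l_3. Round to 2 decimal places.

0.70

q_3 = (l_3 − l_4) / l_3 = (0.2 − 0.06) / 0.2
     = 0.14 / 0.2 = 0.7 → 0.70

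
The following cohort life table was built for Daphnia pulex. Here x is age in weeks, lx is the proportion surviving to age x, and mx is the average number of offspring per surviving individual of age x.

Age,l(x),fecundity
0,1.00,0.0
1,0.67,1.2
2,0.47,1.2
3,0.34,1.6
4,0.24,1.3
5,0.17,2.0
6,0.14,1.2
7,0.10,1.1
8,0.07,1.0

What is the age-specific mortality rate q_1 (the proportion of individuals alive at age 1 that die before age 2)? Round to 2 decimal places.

q_1 = (l_1 − l_2) / l_1 = (0.67 − 0.47) / 0.67
     = 0.2 / 0.67 = 0.298507… → 0.30

0.30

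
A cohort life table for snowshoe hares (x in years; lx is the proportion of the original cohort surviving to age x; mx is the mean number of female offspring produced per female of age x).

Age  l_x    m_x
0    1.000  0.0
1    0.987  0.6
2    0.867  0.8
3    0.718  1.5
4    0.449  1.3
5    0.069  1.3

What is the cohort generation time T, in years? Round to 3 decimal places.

lx·mx: 0, 0.5922, 0.6936, 1.077, 0.5837, 0.0897 → R0 = 3.0362
x·lx·mx: 0, 0.5922, 1.3872, 3.231, 2.3348, 0.4485 → Σ = 7.9937
T = 7.9937 / 3.0362 = 2.632798… → 2.633

2.633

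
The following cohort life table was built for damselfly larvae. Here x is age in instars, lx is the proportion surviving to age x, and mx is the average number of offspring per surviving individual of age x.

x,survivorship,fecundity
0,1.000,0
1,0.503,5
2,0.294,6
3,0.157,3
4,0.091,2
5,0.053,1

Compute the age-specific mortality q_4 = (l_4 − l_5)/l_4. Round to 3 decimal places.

0.418

q_4 = (l_4 − l_5) / l_4 = (0.091 − 0.053) / 0.091
     = 0.038 / 0.091 = 0.417582… → 0.418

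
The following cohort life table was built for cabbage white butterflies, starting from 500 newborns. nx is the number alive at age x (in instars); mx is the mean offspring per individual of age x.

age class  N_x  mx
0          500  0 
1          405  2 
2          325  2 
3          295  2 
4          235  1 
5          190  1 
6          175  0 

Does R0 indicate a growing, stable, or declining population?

lx = nx/n0 = nx/500: 1, 0.81, 0.65, 0.59, 0.47, 0.38, 0.35
R0 = Σ lx·mx = 0 + 1.62 + 1.3 + 1.18 + 0.47 + 0.38 + 0 = 4.95
R0 > 1, so the population is growing.

growing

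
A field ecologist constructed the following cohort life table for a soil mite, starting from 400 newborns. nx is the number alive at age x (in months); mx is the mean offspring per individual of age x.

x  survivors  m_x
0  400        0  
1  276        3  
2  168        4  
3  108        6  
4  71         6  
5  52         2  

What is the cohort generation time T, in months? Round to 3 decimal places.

lx = nx/n0 = nx/400: 1, 0.69, 0.42, 0.27, 0.1775, 0.13
lx·mx: 0, 2.07, 1.68, 1.62, 1.065, 0.26 → R0 = 6.695
x·lx·mx: 0, 2.07, 3.36, 4.86, 4.26, 1.3 → Σ = 15.85
T = 15.85 / 6.695 = 2.367438… → 2.367

2.367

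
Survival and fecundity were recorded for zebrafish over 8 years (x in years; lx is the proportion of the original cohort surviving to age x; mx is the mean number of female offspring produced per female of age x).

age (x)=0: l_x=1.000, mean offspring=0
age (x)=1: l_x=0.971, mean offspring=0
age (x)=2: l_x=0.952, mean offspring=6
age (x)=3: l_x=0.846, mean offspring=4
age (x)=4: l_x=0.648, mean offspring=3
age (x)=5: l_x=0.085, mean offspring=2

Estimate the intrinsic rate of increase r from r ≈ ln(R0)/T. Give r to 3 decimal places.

0.897

R0 = Σ lx·mx = 0 + 0 + 5.712 + 3.384 + 1.944 + 0.17 = 11.21
Σ x·lx·mx = 30.202; T = 30.202/11.21 = 2.6942…
r ≈ ln(R0)/T = ln(11.21)/2.6942… = 0.89704… → 0.897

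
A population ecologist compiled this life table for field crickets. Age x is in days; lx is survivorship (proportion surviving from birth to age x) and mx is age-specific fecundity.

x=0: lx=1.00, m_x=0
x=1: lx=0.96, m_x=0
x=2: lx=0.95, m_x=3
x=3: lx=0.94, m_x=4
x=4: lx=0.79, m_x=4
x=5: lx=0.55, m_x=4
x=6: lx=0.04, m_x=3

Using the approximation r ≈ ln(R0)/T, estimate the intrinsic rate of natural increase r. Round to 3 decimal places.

0.729

R0 = Σ lx·mx = 0 + 0 + 2.85 + 3.76 + 3.16 + 2.2 + 0.12 = 12.09
Σ x·lx·mx = 41.34; T = 41.34/12.09 = 3.41935…
r ≈ ln(R0)/T = ln(12.09)/3.41935… = 0.7289… → 0.729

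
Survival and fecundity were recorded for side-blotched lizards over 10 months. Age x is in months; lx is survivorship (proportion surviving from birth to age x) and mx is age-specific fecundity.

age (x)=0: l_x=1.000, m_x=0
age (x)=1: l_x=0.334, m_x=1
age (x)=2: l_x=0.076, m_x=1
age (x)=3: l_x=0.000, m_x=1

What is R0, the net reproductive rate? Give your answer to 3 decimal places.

0.410

lx·mx by age: 0, 0.334, 0.076, 0
R0 = Σ lx·mx = 0.41 → 0.410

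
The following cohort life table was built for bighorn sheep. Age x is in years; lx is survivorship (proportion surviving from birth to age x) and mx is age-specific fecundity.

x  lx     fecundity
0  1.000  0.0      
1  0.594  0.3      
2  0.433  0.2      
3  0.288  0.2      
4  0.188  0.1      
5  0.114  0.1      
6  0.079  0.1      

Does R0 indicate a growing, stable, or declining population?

declining

R0 = Σ lx·mx = 0 + 0.1782 + 0.0866 + 0.0576 + 0.0188 + 0.0114 + 0.0079 = 0.3605
R0 < 1, so the population is declining.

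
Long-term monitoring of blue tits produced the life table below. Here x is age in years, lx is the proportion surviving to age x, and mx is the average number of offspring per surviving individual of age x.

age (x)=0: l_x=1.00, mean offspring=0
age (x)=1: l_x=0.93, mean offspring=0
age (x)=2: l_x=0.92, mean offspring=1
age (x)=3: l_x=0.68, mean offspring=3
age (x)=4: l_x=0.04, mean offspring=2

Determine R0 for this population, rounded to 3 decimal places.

3.040

lx·mx by age: 0, 0, 0.92, 2.04, 0.08
R0 = Σ lx·mx = 3.04 → 3.040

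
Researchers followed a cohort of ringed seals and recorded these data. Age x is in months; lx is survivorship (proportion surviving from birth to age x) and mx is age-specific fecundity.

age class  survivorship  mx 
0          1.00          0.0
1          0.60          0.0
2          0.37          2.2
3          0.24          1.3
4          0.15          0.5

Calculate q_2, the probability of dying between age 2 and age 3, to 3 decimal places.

0.351

q_2 = (l_2 − l_3) / l_2 = (0.37 − 0.24) / 0.37
     = 0.13 / 0.37 = 0.351351… → 0.351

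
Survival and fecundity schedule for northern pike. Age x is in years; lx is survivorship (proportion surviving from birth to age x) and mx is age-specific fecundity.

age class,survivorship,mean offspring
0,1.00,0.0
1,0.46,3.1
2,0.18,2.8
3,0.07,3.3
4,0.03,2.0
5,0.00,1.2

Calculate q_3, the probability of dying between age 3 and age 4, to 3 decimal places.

q_3 = (l_3 − l_4) / l_3 = (0.07 − 0.03) / 0.07
     = 0.04 / 0.07 = 0.571429… → 0.571

0.571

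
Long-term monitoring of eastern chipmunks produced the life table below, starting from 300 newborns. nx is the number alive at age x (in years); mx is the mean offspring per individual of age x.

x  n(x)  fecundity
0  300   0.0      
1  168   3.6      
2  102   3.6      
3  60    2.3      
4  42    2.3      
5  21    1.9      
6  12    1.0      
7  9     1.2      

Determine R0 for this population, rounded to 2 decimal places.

4.23

lx = nx/n0 = nx/300: 1, 0.56, 0.34, 0.2, 0.14, 0.07, 0.04, 0.03
lx·mx by age: 0, 2.016, 1.224, 0.46, 0.322, 0.133, 0.04, 0.036
R0 = Σ lx·mx = 4.231 → 4.23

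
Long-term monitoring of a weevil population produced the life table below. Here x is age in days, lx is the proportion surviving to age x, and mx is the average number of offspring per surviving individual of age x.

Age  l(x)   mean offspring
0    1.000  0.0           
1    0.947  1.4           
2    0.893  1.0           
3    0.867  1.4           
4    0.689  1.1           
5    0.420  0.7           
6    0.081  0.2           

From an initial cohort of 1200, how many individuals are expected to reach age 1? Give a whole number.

1136

Expected survivors = N0 · l_1 = 1200 × 0.947 = 1136.4 → 1136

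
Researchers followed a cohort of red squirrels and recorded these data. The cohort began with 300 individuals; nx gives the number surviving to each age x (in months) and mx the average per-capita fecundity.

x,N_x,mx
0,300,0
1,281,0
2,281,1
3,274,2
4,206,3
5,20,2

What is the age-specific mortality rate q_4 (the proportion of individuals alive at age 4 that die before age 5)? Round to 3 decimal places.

0.903

lx = nx/n0 = nx/300: 1, 0.93667…, 0.93667…, 0.91333…, 0.68667…, 0.06667…
q_4 = (l_4 − l_5) / l_4 = (0.686667… − 0.066667…) / 0.686667…
     = 0.62… / 0.686667… = 0.902913… → 0.903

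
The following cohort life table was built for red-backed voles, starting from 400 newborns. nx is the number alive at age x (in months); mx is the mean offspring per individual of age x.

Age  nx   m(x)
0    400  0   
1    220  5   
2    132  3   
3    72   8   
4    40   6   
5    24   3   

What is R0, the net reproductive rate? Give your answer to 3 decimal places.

5.960

lx = nx/n0 = nx/400: 1, 0.55, 0.33, 0.18, 0.1, 0.06
lx·mx by age: 0, 2.75, 0.99, 1.44, 0.6, 0.18
R0 = Σ lx·mx = 5.96 → 5.960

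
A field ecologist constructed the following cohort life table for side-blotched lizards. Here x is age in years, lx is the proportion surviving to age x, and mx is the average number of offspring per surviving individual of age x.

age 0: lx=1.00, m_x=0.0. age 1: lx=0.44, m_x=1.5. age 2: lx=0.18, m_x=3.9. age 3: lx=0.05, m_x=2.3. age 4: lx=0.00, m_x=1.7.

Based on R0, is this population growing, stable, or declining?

R0 = Σ lx·mx = 0 + 0.66 + 0.702 + 0.115 + 0 = 1.477
R0 > 1, so the population is growing.

growing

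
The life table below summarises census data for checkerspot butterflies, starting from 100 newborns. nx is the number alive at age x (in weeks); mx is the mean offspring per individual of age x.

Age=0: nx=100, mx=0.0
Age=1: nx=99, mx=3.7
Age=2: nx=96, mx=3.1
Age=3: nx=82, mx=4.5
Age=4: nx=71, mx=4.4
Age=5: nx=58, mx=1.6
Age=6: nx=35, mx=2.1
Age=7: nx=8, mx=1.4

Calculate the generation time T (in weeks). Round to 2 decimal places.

lx = nx/n0 = nx/100: 1, 0.99, 0.96, 0.82, 0.71, 0.58, 0.35, 0.08
lx·mx: 0, 3.663, 2.976, 3.69, 3.124, 0.928, 0.735, 0.112 → R0 = 15.228
x·lx·mx: 0, 3.663, 5.952, 11.07, 12.496, 4.64, 4.41, 0.784 → Σ = 43.015
T = 43.015 / 15.228 = 2.824731… → 2.82

2.82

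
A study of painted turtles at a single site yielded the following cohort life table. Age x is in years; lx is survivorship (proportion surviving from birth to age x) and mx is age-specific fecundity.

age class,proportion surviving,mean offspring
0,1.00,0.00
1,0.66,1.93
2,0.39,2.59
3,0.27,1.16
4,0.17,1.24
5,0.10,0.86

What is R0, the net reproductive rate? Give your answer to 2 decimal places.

2.89

lx·mx by age: 0, 1.2738, 1.0101, 0.3132, 0.2108, 0.086
R0 = Σ lx·mx = 2.8939 → 2.89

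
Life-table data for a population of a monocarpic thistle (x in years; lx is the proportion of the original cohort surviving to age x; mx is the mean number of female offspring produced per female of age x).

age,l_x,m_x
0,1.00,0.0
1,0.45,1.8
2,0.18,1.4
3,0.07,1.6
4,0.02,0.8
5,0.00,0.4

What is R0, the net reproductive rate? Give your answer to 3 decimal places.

lx·mx by age: 0, 0.81, 0.252, 0.112, 0.016, 0
R0 = Σ lx·mx = 1.19 → 1.190

1.190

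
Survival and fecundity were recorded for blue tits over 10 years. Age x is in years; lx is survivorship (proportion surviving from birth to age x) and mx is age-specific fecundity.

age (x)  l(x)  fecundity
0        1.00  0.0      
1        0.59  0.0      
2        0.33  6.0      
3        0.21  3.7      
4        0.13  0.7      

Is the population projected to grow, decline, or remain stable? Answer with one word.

growing

R0 = Σ lx·mx = 0 + 0 + 1.98 + 0.777 + 0.091 = 2.848
R0 > 1, so the population is growing.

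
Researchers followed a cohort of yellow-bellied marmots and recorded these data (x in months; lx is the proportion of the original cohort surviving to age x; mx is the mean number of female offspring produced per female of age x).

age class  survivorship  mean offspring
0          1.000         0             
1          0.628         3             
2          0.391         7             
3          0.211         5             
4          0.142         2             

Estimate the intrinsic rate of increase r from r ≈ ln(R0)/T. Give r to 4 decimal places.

0.9125

R0 = Σ lx·mx = 0 + 1.884 + 2.737 + 1.055 + 0.284 = 5.96
Σ x·lx·mx = 11.659; T = 11.659/5.96 = 1.95621…
r ≈ ln(R0)/T = ln(5.96)/1.95621… = 0.912516… → 0.9125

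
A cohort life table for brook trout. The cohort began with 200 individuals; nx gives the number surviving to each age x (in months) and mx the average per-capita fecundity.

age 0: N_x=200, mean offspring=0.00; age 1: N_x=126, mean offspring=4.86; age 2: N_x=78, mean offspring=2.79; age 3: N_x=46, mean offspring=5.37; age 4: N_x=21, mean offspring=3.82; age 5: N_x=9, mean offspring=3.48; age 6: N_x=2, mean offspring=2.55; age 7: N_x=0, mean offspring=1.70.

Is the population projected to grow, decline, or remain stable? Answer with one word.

lx = nx/n0 = nx/200: 1, 0.63, 0.39, 0.23, 0.105, 0.045, 0.01, 0
R0 = Σ lx·mx = 0 + 3.0618 + 1.0881 + 1.2351 + 0.4011 + 0.1566 + 0.0255 + 0 = 5.9682
R0 > 1, so the population is growing.

growing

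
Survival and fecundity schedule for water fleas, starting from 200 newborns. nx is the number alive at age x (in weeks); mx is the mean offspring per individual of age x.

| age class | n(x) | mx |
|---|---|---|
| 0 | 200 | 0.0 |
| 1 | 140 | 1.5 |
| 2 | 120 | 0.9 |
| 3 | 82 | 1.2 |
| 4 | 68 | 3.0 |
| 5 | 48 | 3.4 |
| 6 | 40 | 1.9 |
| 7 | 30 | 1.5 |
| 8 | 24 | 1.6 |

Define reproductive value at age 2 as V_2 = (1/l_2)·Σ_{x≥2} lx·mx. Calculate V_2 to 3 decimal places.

6.108

lx = nx/n0 = nx/200: 1, 0.7, 0.6, 0.41, 0.34, 0.24, 0.2, 0.15, 0.12
lx·mx for x ≥ 2: 0.54, 0.492, 1.02, 0.816, 0.38, 0.225, 0.192 → sum = 3.665
V_2 = 3.665 / l_2 = 3.665 / 0.6 = 6.108333… → 6.108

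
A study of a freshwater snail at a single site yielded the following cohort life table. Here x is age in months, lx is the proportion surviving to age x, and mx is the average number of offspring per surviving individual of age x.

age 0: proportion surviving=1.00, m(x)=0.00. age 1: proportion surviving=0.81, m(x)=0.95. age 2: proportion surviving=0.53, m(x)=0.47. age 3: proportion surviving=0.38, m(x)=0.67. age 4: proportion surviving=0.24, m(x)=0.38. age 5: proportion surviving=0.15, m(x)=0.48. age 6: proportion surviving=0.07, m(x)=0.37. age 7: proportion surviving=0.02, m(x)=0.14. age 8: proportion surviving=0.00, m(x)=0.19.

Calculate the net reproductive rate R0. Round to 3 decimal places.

1.465

lx·mx by age: 0, 0.7695, 0.2491, 0.2546, 0.0912, 0.072, 0.0259, 0.0028, 0
R0 = Σ lx·mx = 1.4651 → 1.465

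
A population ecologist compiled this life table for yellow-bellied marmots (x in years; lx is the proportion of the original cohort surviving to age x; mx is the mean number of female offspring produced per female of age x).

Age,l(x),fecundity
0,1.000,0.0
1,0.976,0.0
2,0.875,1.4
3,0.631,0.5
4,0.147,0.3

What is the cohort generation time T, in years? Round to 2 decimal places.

2.25

lx·mx: 0, 0, 1.225, 0.3155, 0.0441 → R0 = 1.5846
x·lx·mx: 0, 0, 2.45, 0.9465, 0.1764 → Σ = 3.5729
T = 3.5729 / 1.5846 = 2.254765… → 2.25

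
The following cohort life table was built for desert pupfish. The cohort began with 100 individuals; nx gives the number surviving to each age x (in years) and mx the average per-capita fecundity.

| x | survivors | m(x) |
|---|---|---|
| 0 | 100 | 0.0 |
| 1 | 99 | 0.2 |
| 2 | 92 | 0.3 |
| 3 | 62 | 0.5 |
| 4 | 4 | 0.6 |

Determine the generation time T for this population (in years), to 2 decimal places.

lx = nx/n0 = nx/100: 1, 0.99, 0.92, 0.62, 0.04
lx·mx: 0, 0.198, 0.276, 0.31, 0.024 → R0 = 0.808
x·lx·mx: 0, 0.198, 0.552, 0.93, 0.096 → Σ = 1.776
T = 1.776 / 0.808 = 2.19802… → 2.20

2.20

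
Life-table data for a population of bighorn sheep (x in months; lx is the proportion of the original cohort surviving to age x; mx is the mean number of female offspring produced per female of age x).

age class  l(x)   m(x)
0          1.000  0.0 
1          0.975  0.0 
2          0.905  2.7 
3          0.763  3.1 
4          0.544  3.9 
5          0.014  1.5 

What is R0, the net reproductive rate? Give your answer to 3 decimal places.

lx·mx by age: 0, 0, 2.4435, 2.3653, 2.1216, 0.021
R0 = Σ lx·mx = 6.9514 → 6.951

6.951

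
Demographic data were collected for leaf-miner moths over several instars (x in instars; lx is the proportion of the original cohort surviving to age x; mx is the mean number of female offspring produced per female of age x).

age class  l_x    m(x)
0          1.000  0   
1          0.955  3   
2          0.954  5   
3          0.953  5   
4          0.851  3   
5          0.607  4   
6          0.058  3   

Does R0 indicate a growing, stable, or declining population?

growing

R0 = Σ lx·mx = 0 + 2.865 + 4.77 + 4.765 + 2.553 + 2.428 + 0.174 = 17.555
R0 > 1, so the population is growing.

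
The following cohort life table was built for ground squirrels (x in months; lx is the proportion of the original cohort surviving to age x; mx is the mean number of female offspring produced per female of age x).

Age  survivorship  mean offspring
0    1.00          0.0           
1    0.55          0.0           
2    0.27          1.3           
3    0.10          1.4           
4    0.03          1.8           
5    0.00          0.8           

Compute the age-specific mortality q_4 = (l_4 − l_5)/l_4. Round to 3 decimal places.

1.000

q_4 = (l_4 − l_5) / l_4 = (0.03 − 0) / 0.03
     = 0.03 / 0.03 = 1 → 1.000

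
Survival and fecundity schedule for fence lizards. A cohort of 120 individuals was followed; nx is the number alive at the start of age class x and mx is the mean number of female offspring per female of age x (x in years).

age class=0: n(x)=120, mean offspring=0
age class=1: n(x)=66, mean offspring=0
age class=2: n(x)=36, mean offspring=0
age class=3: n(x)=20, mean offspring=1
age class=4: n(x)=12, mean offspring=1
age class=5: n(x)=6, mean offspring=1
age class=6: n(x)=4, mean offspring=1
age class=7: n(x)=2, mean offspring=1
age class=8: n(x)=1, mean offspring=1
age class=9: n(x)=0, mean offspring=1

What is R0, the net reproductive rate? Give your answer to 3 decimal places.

lx = nx/n0 = nx/120: 1, 0.55, 0.3, 0.16667…, 0.1, 0.05, 0.03333…, 0.01667…, 0.00833…, 0
lx·mx by age: 0, 0, 0, 0.166667…, 0.1, 0.05, 0.033333…, 0.016667…, 0.008333…, 0
R0 = Σ lx·mx = 0.375… → 0.375

0.375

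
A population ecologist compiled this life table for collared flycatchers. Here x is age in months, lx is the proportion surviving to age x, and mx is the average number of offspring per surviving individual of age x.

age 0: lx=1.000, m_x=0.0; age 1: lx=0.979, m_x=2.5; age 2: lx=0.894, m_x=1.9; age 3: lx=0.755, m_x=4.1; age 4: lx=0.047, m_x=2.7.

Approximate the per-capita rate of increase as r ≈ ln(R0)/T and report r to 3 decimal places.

0.941

R0 = Σ lx·mx = 0 + 2.4475 + 1.6986 + 3.0955 + 0.1269 = 7.3685
Σ x·lx·mx = 15.6388; T = 15.6388/7.3685 = 2.12239…
r ≈ ln(R0)/T = ln(7.3685)/2.12239… = 0.94102… → 0.941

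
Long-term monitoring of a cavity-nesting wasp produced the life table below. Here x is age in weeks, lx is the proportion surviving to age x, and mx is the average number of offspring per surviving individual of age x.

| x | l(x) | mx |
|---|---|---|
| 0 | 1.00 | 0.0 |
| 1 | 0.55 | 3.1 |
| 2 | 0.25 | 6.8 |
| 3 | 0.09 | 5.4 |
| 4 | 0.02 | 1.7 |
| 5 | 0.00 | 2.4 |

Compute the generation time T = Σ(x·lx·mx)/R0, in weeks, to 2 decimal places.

1.71

lx·mx: 0, 1.705, 1.7, 0.486, 0.034, 0 → R0 = 3.925
x·lx·mx: 0, 1.705, 3.4, 1.458, 0.136, 0 → Σ = 6.699
T = 6.699 / 3.925 = 1.706752… → 1.71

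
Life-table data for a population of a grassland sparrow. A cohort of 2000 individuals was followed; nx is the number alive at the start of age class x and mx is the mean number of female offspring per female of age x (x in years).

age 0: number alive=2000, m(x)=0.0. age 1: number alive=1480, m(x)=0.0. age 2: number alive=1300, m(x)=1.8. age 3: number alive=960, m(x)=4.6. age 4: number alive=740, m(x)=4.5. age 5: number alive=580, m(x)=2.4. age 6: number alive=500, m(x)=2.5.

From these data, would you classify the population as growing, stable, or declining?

lx = nx/n0 = nx/2000: 1, 0.74, 0.65, 0.48, 0.37, 0.29, 0.25
R0 = Σ lx·mx = 0 + 0 + 1.17 + 2.208 + 1.665 + 0.696 + 0.625 = 6.364
R0 > 1, so the population is growing.

growing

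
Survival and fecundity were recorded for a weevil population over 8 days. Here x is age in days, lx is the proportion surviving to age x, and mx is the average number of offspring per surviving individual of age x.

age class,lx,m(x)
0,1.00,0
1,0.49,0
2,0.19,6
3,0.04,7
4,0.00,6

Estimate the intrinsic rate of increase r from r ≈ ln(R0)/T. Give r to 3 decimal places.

0.160

R0 = Σ lx·mx = 0 + 0 + 1.14 + 0.28 + 0 = 1.42
Σ x·lx·mx = 3.12; T = 3.12/1.42 = 2.19718…
r ≈ ln(R0)/T = ln(1.42)/2.19718… = 0.15959… → 0.160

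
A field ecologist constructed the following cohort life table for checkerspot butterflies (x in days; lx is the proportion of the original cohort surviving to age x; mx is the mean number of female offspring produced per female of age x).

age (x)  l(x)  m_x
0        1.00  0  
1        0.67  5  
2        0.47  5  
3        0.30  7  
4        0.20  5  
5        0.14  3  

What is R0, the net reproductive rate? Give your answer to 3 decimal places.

lx·mx by age: 0, 3.35, 2.35, 2.1, 1, 0.42
R0 = Σ lx·mx = 9.22 → 9.220

9.220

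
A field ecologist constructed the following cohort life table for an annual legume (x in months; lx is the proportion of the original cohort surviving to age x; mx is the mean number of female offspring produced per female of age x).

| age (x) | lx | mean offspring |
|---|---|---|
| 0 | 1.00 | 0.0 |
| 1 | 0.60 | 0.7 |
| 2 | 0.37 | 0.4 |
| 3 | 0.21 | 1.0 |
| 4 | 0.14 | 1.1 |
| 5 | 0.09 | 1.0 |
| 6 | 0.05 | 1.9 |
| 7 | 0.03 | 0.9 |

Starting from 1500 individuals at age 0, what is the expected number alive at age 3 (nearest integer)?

Expected survivors = N0 · l_3 = 1500 × 0.21 = 315 → 315

315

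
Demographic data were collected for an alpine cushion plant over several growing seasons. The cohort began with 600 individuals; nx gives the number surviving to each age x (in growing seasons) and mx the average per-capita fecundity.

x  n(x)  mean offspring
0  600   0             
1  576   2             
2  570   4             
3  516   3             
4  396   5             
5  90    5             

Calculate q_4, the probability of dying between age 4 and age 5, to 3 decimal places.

lx = nx/n0 = nx/600: 1, 0.96, 0.95, 0.86, 0.66, 0.15
q_4 = (l_4 − l_5) / l_4 = (0.66 − 0.15) / 0.66
     = 0.51 / 0.66 = 0.772727… → 0.773

0.773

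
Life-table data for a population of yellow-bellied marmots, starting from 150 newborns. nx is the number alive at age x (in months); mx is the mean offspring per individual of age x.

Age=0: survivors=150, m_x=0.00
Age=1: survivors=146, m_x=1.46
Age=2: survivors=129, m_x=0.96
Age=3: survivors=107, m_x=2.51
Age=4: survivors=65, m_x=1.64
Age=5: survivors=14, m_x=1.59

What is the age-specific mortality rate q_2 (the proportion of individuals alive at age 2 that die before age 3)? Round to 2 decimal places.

lx = nx/n0 = nx/150: 1, 0.97333…, 0.86, 0.71333…, 0.43333…, 0.09333…
q_2 = (l_2 − l_3) / l_2 = (0.86 − 0.713333…) / 0.86
     = 0.146667… / 0.86 = 0.170543… → 0.17

0.17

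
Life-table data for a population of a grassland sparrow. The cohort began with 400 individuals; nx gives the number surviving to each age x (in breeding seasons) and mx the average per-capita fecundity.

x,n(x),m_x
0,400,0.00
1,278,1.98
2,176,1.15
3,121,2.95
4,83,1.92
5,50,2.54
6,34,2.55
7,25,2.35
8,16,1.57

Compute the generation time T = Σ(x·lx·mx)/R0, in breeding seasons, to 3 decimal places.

lx = nx/n0 = nx/400: 1, 0.695, 0.44, 0.3025, 0.2075, 0.125, 0.085, 0.0625, 0.04
lx·mx: 0, 1.3761, 0.506, 0.892375, 0.3984, 0.3175, 0.21675, 0.146875, 0.0628 → R0 = 3.9168
x·lx·mx: 0, 1.3761, 1.012, 2.677125, 1.5936, 1.5875, 1.3005, 1.028125, 0.5024 → Σ = 11.07735
T = 11.07735 / 3.9168 = 2.828163… → 2.828

2.828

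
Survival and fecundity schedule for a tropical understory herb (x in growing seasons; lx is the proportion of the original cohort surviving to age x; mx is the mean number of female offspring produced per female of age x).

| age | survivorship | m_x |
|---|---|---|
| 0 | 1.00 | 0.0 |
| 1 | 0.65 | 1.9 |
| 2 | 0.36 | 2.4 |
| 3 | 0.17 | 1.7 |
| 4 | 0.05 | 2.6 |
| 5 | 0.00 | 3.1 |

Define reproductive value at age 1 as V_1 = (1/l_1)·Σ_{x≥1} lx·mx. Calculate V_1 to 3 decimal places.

lx·mx for x ≥ 1: 1.235, 0.864, 0.289, 0.13, 0 → sum = 2.518
V_1 = 2.518 / l_1 = 2.518 / 0.65 = 3.873846… → 3.874

3.874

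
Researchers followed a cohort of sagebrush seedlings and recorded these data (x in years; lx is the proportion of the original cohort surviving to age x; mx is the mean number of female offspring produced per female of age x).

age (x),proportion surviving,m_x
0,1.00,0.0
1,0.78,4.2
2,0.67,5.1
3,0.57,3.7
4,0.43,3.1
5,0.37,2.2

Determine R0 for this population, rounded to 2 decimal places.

10.95

lx·mx by age: 0, 3.276, 3.417, 2.109, 1.333, 0.814
R0 = Σ lx·mx = 10.949 → 10.95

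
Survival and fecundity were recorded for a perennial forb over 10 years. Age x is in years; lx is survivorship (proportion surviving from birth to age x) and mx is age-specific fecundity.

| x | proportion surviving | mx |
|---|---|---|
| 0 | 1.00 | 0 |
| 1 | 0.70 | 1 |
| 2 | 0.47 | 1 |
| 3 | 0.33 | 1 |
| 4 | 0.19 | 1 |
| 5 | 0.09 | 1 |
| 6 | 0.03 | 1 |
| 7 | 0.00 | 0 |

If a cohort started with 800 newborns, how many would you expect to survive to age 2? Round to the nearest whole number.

Expected survivors = N0 · l_2 = 800 × 0.47 = 376 → 376

376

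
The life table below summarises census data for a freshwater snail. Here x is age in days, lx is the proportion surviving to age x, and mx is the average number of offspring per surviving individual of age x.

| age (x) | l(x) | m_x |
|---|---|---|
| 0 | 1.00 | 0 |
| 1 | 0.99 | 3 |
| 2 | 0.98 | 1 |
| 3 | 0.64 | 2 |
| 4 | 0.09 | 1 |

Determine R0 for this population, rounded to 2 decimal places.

5.32

lx·mx by age: 0, 2.97, 0.98, 1.28, 0.09
R0 = Σ lx·mx = 5.32 → 5.32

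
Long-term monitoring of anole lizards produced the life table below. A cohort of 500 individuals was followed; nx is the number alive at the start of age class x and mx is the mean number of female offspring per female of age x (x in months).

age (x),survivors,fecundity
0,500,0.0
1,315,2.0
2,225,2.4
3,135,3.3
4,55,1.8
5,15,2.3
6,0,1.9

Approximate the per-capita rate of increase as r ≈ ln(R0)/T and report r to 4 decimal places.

0.6058

lx = nx/n0 = nx/500: 1, 0.63, 0.45, 0.27, 0.11, 0.03, 0
R0 = Σ lx·mx = 0 + 1.26 + 1.08 + 0.891 + 0.198 + 0.069 + 0 = 3.498
Σ x·lx·mx = 7.23; T = 7.23/3.498 = 2.0669…
r ≈ ln(R0)/T = ln(3.498)/2.0669… = 0.605832… → 0.6058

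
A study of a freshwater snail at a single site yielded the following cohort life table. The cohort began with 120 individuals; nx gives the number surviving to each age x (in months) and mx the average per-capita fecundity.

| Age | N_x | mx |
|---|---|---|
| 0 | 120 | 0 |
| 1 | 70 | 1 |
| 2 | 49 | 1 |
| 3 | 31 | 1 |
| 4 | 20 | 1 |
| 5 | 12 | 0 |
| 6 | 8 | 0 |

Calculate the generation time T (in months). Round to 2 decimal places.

2.01

lx = nx/n0 = nx/120: 1, 0.58333…, 0.40833…, 0.25833…, 0.16667…, 0.1, 0.06667…
lx·mx: 0, 0.583333…, 0.408333…, 0.258333…, 0.166667…, 0, 0 → R0 = 1.416667…
x·lx·mx: 0, 0.583333…, 0.816667…, 0.775…, 0.666667…, 0, 0 → Σ = 2.841667…
T = 2.841667… / 1.416667… = 2.005882… → 2.01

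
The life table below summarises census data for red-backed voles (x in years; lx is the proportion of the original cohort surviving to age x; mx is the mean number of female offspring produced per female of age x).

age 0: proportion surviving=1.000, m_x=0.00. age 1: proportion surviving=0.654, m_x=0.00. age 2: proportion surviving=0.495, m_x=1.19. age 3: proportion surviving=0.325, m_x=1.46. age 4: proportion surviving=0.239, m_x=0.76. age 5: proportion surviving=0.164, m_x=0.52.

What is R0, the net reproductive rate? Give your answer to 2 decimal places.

lx·mx by age: 0, 0, 0.58905, 0.4745, 0.18164, 0.08528
R0 = Σ lx·mx = 1.33047 → 1.33

1.33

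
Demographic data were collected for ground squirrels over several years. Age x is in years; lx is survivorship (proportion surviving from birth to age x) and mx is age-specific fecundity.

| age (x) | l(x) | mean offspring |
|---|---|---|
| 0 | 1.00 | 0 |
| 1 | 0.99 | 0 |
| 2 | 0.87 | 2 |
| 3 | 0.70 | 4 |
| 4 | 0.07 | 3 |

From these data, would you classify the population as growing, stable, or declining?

R0 = Σ lx·mx = 0 + 0 + 1.74 + 2.8 + 0.21 = 4.75
R0 > 1, so the population is growing.

growing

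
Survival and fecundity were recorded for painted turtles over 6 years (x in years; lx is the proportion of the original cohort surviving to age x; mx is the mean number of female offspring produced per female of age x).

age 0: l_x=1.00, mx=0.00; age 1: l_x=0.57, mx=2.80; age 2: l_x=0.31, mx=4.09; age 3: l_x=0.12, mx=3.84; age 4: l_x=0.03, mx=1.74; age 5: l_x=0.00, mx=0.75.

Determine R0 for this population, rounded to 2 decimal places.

lx·mx by age: 0, 1.596, 1.2679, 0.4608, 0.0522, 0
R0 = Σ lx·mx = 3.3769 → 3.38

3.38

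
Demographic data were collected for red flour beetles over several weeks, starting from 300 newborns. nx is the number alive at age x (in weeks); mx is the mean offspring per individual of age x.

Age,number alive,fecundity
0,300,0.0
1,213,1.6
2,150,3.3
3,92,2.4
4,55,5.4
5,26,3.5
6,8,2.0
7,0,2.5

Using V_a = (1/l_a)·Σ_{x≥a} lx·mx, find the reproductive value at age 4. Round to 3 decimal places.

lx = nx/n0 = nx/300: 1, 0.71, 0.5, 0.30667…, 0.18333…, 0.08667…, 0.02667…, 0
lx·mx for x ≥ 4: 0.99…, 0.303333…, 0.053333…, 0 → sum = 1.346667…
V_4 = 1.346667… / l_4 = 1.346667… / 0.183333… = 7.345455… → 7.345

7.345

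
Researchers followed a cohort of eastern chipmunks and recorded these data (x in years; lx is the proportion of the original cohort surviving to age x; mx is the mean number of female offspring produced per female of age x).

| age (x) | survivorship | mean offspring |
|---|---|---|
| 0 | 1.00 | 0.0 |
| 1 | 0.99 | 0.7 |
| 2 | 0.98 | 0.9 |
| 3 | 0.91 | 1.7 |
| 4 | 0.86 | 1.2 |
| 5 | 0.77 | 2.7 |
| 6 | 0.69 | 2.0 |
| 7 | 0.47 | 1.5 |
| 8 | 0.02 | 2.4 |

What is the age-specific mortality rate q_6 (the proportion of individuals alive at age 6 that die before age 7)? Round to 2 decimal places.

0.32

q_6 = (l_6 − l_7) / l_6 = (0.69 − 0.47) / 0.69
     = 0.22 / 0.69 = 0.318841… → 0.32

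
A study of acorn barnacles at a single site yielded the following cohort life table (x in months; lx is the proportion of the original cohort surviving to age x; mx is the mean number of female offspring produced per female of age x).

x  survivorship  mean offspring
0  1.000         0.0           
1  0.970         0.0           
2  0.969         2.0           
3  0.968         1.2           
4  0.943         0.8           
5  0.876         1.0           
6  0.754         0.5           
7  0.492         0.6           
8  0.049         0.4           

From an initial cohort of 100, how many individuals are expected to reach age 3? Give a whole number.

97

Expected survivors = N0 · l_3 = 100 × 0.968 = 96.8 → 97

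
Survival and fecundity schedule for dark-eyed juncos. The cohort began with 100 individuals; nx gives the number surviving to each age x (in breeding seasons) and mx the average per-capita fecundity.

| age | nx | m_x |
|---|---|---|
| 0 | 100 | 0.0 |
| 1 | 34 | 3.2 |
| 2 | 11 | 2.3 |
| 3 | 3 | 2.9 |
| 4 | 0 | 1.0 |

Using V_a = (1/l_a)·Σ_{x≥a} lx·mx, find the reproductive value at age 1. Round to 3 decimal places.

lx = nx/n0 = nx/100: 1, 0.34, 0.11, 0.03, 0
lx·mx for x ≥ 1: 1.088, 0.253, 0.087, 0 → sum = 1.428
V_1 = 1.428 / l_1 = 1.428 / 0.34 = 4.2 → 4.200

4.200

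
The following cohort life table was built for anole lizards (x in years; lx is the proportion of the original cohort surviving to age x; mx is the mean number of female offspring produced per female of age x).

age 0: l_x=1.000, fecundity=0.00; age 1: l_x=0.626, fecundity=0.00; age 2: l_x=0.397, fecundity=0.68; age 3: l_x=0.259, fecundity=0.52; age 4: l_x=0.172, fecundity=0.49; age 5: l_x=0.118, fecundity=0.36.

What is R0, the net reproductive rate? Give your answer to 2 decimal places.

lx·mx by age: 0, 0, 0.26996, 0.13468, 0.08428, 0.04248
R0 = Σ lx·mx = 0.5314 → 0.53

0.53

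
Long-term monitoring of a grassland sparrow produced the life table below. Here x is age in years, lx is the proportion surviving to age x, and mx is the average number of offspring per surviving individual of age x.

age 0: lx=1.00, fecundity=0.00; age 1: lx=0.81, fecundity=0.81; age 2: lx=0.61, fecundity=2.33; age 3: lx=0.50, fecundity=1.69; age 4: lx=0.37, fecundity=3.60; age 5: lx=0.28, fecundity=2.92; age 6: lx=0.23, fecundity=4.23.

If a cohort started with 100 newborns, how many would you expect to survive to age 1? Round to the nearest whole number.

Expected survivors = N0 · l_1 = 100 × 0.81 = 81 → 81

81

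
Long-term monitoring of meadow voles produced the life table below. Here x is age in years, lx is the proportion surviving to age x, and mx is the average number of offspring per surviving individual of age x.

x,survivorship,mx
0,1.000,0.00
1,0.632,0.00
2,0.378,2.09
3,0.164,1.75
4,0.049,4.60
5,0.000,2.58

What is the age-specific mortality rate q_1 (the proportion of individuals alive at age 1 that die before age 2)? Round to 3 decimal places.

0.402

q_1 = (l_1 − l_2) / l_1 = (0.632 − 0.378) / 0.632
     = 0.254 / 0.632 = 0.401899… → 0.402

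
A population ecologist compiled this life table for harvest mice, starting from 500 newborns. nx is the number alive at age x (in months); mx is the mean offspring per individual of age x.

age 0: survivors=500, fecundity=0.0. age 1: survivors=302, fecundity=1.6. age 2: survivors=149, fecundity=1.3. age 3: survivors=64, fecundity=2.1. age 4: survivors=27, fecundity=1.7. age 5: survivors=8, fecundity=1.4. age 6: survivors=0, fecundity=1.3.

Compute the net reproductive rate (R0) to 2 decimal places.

1.74

lx = nx/n0 = nx/500: 1, 0.604, 0.298, 0.128, 0.054, 0.016, 0
lx·mx by age: 0, 0.9664, 0.3874, 0.2688, 0.0918, 0.0224, 0
R0 = Σ lx·mx = 1.7368 → 1.74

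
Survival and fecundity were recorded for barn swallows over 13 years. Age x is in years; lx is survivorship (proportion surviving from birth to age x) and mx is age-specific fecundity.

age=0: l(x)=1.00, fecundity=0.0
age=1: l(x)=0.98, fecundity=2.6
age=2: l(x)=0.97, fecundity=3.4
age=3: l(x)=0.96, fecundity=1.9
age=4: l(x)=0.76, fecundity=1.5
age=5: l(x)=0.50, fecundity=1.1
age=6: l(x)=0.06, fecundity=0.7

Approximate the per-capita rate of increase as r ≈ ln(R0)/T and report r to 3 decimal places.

0.950

R0 = Σ lx·mx = 0 + 2.548 + 3.298 + 1.824 + 1.14 + 0.55 + 0.042 = 9.402
Σ x·lx·mx = 22.178; T = 22.178/9.402 = 2.35886…
r ≈ ln(R0)/T = ln(9.402)/2.35886… = 0.95… → 0.950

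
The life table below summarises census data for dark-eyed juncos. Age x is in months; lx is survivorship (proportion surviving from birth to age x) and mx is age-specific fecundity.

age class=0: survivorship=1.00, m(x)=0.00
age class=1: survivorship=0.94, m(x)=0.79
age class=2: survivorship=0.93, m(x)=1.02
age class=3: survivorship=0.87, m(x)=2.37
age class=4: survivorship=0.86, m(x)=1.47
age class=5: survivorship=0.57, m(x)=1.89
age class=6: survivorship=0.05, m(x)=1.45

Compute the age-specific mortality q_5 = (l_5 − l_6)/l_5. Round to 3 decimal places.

q_5 = (l_5 − l_6) / l_5 = (0.57 − 0.05) / 0.57
     = 0.52 / 0.57 = 0.912281… → 0.912

0.912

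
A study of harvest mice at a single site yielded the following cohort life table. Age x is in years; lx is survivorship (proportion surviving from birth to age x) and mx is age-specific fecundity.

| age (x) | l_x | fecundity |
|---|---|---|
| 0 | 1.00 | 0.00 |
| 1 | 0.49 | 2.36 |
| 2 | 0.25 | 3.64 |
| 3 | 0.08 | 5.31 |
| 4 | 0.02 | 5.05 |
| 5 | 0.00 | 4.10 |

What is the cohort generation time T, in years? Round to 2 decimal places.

lx·mx: 0, 1.1564, 0.91, 0.4248, 0.101, 0 → R0 = 2.5922
x·lx·mx: 0, 1.1564, 1.82, 1.2744, 0.404, 0 → Σ = 4.6548
T = 4.6548 / 2.5922 = 1.795695… → 1.80

1.80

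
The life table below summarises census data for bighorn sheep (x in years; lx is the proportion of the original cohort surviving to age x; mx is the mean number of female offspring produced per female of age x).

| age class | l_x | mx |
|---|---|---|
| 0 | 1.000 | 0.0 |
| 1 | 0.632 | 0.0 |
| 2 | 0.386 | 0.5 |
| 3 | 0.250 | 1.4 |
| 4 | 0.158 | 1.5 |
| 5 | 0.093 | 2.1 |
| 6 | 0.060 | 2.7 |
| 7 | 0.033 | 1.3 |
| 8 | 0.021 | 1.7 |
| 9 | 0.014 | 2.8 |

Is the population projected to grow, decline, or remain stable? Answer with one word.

growing

R0 = Σ lx·mx = 0 + 0 + 0.193 + 0.35 + 0.237 + 0.1953 + 0.162 + 0.0429 + 0.0357 + 0.0392 = 1.2551
R0 > 1, so the population is growing.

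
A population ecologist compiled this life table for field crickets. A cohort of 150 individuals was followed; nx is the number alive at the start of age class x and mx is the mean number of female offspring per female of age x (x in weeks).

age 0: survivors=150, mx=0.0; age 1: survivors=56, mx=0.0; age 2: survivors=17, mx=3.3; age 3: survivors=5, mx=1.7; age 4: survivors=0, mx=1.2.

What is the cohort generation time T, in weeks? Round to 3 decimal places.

2.132

lx = nx/n0 = nx/150: 1, 0.37333…, 0.11333…, 0.03333…, 0
lx·mx: 0, 0, 0.374…, 0.056667…, 0 → R0 = 0.430667…
x·lx·mx: 0, 0, 0.748…, 0.17…, 0 → Σ = 0.918…
T = 0.918… / 0.430667… = 2.131579… → 2.132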